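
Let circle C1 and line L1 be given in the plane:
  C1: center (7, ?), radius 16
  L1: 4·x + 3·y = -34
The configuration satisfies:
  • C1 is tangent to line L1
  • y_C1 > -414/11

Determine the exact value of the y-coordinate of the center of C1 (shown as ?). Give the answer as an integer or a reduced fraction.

1. [C1‖L1]  y_C1² + (124/3)y_C1 − 284 = 0  ⇒  y_C1 = -142/3 or 6
2. given y_C1 > -414/11: keep 6

6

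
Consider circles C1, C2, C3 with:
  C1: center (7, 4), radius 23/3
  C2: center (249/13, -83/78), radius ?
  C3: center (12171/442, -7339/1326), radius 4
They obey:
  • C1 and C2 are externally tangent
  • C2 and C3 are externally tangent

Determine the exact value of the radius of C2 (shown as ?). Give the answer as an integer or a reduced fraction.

1. [ext C1·C2]  r_C2² + (46/3)r_C2 − 1375/12 = 0  ⇒  r_C2 = 11/2 (r>0 drops 1)
2. [ext C2·C3]  r_C2² + 8r_C2 − 297/4 = 0  ⇒  r_C2 = 11/2 (r>0 drops 1)

11/2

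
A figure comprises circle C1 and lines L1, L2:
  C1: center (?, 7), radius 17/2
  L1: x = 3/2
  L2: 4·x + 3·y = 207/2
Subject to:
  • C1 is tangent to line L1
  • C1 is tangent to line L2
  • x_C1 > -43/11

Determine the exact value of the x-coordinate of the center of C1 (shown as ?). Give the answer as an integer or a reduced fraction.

1. [C1‖L1]  x_C1² − 3x_C1 − 70 = 0  ⇒  x_C1 = -7 or 10
2. [C1‖L2]  x_C1² − (165/4)x_C1 + 625/2 = 0  ⇒  x_C1 = 10 or 125/4

10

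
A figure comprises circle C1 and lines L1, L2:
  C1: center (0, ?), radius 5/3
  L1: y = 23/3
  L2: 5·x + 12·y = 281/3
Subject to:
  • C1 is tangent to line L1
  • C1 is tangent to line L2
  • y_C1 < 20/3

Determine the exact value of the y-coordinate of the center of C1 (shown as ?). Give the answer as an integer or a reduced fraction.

6

1. [C1‖L1]  y_C1² − (46/3)y_C1 + 56 = 0  ⇒  y_C1 = 6 or 28/3
2. [C1‖L2]  y_C1² − (281/18)y_C1 + 173/3 = 0  ⇒  y_C1 = 6 or 173/18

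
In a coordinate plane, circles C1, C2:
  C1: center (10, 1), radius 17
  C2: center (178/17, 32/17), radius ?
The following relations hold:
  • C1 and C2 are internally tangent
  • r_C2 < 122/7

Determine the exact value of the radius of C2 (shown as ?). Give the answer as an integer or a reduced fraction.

16

1. [int C1,C2]  r_C2² − 34r_C2 + 288 = 0  ⇒  r_C2 = 16 or 18
2. given r_C2 < 122/7: keep 16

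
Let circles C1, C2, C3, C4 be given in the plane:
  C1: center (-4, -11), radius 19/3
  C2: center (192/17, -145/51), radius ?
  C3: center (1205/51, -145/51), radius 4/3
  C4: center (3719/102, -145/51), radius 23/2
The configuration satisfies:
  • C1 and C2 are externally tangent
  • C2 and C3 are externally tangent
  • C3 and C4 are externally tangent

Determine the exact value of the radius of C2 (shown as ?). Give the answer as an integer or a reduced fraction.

11

1. [ext C1·C2]  r_C2² + (38/3)r_C2 − 781/3 = 0  ⇒  r_C2 = 11 (r>0 drops 1)
2. [ext C2·C3]  r_C2² + (8/3)r_C2 − 451/3 = 0  ⇒  r_C2 = 11 (r>0 drops 1)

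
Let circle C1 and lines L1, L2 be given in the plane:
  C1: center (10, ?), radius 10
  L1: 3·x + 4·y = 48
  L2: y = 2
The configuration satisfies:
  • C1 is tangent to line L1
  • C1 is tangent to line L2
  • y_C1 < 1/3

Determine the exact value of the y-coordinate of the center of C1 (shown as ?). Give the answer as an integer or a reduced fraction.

-8

1. [C1‖L1]  y_C1² − 9y_C1 − 136 = 0  ⇒  y_C1 = -8 or 17
2. [C1‖L2]  y_C1² − 4y_C1 − 96 = 0  ⇒  y_C1 = -8 or 12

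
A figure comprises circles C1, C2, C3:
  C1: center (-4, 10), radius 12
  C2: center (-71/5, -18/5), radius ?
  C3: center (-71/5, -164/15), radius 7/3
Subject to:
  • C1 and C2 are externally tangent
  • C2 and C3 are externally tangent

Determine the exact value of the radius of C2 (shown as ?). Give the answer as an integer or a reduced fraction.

1. [ext C1·C2]  r_C2² + 24r_C2 − 145 = 0  ⇒  r_C2 = 5 (r>0 drops 1)
2. [ext C2·C3]  r_C2² + (14/3)r_C2 − 145/3 = 0  ⇒  r_C2 = 5 (r>0 drops 1)

5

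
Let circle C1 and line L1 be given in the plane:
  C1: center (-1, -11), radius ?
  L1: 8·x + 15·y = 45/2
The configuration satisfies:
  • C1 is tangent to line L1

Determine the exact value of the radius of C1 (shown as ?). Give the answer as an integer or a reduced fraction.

1. [C1‖L1]  r_C1² − 529/4 = 0  ⇒  r_C1 = 23/2 (r>0 drops 1)

23/2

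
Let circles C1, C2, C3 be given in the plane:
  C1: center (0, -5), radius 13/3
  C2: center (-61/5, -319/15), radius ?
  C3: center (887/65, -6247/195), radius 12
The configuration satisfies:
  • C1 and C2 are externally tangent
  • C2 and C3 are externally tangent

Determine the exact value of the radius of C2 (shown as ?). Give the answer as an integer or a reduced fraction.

1. [ext C1·C2]  r_C2² + (26/3)r_C2 − 1184/3 = 0  ⇒  r_C2 = 16 (r>0 drops 1)
2. [ext C2·C3]  r_C2² + 24r_C2 − 640 = 0  ⇒  r_C2 = 16 (r>0 drops 1)

16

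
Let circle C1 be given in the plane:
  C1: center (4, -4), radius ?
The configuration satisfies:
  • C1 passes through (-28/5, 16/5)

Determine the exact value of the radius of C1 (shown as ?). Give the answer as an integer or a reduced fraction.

12

1. [C1∋P]  r_C1² − 144 = 0  ⇒  r_C1 = 12 (r>0 drops 1)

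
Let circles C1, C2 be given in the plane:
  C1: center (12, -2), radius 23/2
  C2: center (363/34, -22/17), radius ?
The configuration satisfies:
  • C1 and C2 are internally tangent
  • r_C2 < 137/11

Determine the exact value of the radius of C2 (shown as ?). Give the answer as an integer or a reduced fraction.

10

1. [int C1,C2]  r_C2² − 23r_C2 + 130 = 0  ⇒  r_C2 = 10 or 13
2. given r_C2 < 137/11: keep 10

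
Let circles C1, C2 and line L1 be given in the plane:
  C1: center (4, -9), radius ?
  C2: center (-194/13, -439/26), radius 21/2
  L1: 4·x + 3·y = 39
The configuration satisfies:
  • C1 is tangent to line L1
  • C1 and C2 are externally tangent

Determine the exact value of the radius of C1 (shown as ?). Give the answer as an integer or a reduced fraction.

10

1. [C1‖L1]  r_C1² − 100 = 0  ⇒  r_C1 = 10 (r>0 drops 1)
2. [ext C1·C2]  r_C1² + 21r_C1 − 310 = 0  ⇒  r_C1 = 10 (r>0 drops 1)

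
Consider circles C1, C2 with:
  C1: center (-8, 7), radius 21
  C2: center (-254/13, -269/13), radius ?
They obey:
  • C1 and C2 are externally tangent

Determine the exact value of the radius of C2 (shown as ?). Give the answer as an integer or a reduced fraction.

1. [ext C1·C2]  r_C2² + 42r_C2 − 459 = 0  ⇒  r_C2 = 9 (r>0 drops 1)

9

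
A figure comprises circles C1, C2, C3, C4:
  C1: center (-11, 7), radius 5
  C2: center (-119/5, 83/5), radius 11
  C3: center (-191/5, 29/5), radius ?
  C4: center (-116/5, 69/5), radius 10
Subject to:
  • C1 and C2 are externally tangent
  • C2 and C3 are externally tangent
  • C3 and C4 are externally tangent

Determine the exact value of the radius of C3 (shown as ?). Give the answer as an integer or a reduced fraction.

1. [ext C2·C3]  r_C3² + 22r_C3 − 203 = 0  ⇒  r_C3 = 7 (r>0 drops 1)
2. [ext C3·C4]  r_C3² + 20r_C3 − 189 = 0  ⇒  r_C3 = 7 (r>0 drops 1)

7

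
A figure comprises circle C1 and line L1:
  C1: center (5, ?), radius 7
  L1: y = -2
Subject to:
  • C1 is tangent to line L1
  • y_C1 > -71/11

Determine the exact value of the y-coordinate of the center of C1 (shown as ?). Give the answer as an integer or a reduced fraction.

1. [C1‖L1]  y_C1² + 4y_C1 − 45 = 0  ⇒  y_C1 = -9 or 5
2. given y_C1 > -71/11: keep 5

5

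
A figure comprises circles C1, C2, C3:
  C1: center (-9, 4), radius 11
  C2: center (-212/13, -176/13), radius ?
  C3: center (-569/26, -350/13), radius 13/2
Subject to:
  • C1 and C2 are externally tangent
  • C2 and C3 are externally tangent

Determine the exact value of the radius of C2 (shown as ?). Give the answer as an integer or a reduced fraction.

8

1. [ext C1·C2]  r_C2² + 22r_C2 − 240 = 0  ⇒  r_C2 = 8 (r>0 drops 1)
2. [ext C2·C3]  r_C2² + 13r_C2 − 168 = 0  ⇒  r_C2 = 8 (r>0 drops 1)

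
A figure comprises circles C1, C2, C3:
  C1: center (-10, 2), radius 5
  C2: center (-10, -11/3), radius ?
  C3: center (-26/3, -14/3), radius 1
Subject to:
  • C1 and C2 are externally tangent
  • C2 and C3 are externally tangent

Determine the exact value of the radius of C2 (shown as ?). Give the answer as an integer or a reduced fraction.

2/3

1. [ext C1·C2]  r_C2² + 10r_C2 − 64/9 = 0  ⇒  r_C2 = 2/3 (r>0 drops 1)
2. [ext C2·C3]  r_C2² + 2r_C2 − 16/9 = 0  ⇒  r_C2 = 2/3 (r>0 drops 1)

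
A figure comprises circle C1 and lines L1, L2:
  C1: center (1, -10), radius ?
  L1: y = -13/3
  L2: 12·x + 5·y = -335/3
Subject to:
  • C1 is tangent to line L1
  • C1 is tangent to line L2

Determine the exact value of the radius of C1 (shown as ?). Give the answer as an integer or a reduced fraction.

1. [C1‖L1]  r_C1² − 289/9 = 0  ⇒  r_C1 = 17/3 (r>0 drops 1)
2. [C1‖L2]  r_C1² − 289/9 = 0  ⇒  r_C1 = 17/3 (r>0 drops 1)

17/3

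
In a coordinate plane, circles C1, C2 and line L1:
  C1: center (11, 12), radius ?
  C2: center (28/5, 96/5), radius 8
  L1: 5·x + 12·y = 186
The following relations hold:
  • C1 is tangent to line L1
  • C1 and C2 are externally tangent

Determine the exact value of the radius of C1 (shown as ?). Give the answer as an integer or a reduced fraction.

1. [C1‖L1]  r_C1² − 1 = 0  ⇒  r_C1 = 1 (r>0 drops 1)
2. [ext C1·C2]  r_C1² + 16r_C1 − 17 = 0  ⇒  r_C1 = 1 (r>0 drops 1)

1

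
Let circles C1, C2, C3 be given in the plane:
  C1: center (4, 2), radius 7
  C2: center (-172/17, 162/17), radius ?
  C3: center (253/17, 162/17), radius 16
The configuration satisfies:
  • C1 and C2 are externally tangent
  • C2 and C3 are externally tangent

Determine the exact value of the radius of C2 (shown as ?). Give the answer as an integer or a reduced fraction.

9

1. [ext C1·C2]  r_C2² + 14r_C2 − 207 = 0  ⇒  r_C2 = 9 (r>0 drops 1)
2. [ext C2·C3]  r_C2² + 32r_C2 − 369 = 0  ⇒  r_C2 = 9 (r>0 drops 1)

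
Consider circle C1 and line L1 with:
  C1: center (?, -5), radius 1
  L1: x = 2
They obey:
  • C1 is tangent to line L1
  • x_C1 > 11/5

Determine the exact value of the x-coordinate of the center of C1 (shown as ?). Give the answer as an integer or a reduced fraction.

1. [C1‖L1]  x_C1² − 4x_C1 + 3 = 0  ⇒  x_C1 = 1 or 3
2. given x_C1 > 11/5: keep 3

3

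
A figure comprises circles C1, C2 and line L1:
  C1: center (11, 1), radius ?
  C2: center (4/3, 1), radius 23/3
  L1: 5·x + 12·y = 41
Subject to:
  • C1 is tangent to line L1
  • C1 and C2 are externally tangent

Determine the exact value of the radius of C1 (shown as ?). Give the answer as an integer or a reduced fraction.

2

1. [C1‖L1]  r_C1² − 4 = 0  ⇒  r_C1 = 2 (r>0 drops 1)
2. [ext C1·C2]  r_C1² + (46/3)r_C1 − 104/3 = 0  ⇒  r_C1 = 2 (r>0 drops 1)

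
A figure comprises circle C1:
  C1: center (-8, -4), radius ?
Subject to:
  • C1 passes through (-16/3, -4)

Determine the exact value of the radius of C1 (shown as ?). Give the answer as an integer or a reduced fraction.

8/3

1. [C1∋P]  r_C1² − 64/9 = 0  ⇒  r_C1 = 8/3 (r>0 drops 1)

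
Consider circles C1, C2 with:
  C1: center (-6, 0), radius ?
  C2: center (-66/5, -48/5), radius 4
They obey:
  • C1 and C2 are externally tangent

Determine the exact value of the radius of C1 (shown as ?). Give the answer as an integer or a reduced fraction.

1. [ext C1·C2]  r_C1² + 8r_C1 − 128 = 0  ⇒  r_C1 = 8 (r>0 drops 1)

8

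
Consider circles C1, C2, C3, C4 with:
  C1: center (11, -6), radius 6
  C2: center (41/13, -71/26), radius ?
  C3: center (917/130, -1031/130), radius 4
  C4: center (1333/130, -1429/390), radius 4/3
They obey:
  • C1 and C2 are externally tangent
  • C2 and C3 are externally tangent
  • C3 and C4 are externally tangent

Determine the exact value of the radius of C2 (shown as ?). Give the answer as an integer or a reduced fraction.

1. [ext C1·C2]  r_C2² + 12r_C2 − 145/4 = 0  ⇒  r_C2 = 5/2 (r>0 drops 1)
2. [ext C2·C3]  r_C2² + 8r_C2 − 105/4 = 0  ⇒  r_C2 = 5/2 (r>0 drops 1)

5/2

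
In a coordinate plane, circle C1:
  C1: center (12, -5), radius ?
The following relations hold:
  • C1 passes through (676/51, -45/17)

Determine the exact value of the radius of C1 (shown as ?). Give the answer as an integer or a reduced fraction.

8/3

1. [C1∋P]  r_C1² − 64/9 = 0  ⇒  r_C1 = 8/3 (r>0 drops 1)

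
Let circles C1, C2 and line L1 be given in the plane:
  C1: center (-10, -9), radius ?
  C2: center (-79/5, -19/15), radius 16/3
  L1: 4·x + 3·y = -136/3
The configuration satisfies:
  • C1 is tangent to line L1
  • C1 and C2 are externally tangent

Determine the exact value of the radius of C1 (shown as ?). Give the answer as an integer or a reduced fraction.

13/3

1. [C1‖L1]  r_C1² − 169/9 = 0  ⇒  r_C1 = 13/3 (r>0 drops 1)
2. [ext C1·C2]  r_C1² + (32/3)r_C1 − 65 = 0  ⇒  r_C1 = 13/3 (r>0 drops 1)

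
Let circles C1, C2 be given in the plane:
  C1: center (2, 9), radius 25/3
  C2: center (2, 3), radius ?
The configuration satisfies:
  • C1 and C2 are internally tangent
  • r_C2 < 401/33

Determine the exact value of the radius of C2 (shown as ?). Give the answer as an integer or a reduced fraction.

1. [int C1,C2]  r_C2² − (50/3)r_C2 + 301/9 = 0  ⇒  r_C2 = 7/3 or 43/3
2. given r_C2 < 401/33: keep 7/3

7/3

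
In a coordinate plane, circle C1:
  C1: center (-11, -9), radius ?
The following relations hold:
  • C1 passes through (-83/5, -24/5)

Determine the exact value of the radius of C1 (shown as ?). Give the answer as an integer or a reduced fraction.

1. [C1∋P]  r_C1² − 49 = 0  ⇒  r_C1 = 7 (r>0 drops 1)

7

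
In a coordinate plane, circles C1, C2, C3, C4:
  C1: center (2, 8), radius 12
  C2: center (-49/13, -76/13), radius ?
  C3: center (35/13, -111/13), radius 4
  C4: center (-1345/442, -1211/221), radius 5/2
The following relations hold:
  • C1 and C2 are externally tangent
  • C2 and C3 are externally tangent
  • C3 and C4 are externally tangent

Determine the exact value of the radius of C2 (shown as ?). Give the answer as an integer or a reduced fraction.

3

1. [ext C1·C2]  r_C2² + 24r_C2 − 81 = 0  ⇒  r_C2 = 3 (r>0 drops 1)
2. [ext C2·C3]  r_C2² + 8r_C2 − 33 = 0  ⇒  r_C2 = 3 (r>0 drops 1)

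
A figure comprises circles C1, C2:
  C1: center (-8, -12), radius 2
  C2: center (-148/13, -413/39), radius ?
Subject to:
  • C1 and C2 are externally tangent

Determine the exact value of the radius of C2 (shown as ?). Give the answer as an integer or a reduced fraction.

1. [ext C1·C2]  r_C2² + 4r_C2 − 85/9 = 0  ⇒  r_C2 = 5/3 (r>0 drops 1)

5/3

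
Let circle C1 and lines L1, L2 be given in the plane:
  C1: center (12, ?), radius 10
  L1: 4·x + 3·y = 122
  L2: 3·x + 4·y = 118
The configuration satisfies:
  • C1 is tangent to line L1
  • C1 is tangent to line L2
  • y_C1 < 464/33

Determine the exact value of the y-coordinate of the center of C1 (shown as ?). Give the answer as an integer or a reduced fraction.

1. [C1‖L1]  y_C1² − (148/3)y_C1 + 992/3 = 0  ⇒  y_C1 = 8 or 124/3
2. [C1‖L2]  y_C1² − 41y_C1 + 264 = 0  ⇒  y_C1 = 8 or 33

8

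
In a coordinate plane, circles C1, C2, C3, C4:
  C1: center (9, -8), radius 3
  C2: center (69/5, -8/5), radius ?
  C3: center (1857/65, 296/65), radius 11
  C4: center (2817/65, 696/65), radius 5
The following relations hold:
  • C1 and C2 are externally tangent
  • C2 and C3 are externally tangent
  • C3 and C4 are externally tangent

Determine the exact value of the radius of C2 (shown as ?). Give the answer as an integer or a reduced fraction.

1. [ext C1·C2]  r_C2² + 6r_C2 − 55 = 0  ⇒  r_C2 = 5 (r>0 drops 1)
2. [ext C2·C3]  r_C2² + 22r_C2 − 135 = 0  ⇒  r_C2 = 5 (r>0 drops 1)

5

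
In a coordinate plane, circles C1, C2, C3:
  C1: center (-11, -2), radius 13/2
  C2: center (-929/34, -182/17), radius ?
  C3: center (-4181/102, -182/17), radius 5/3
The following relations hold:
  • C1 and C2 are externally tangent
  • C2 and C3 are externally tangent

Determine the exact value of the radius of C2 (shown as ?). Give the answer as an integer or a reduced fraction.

12

1. [ext C1·C2]  r_C2² + 13r_C2 − 300 = 0  ⇒  r_C2 = 12 (r>0 drops 1)
2. [ext C2·C3]  r_C2² + (10/3)r_C2 − 184 = 0  ⇒  r_C2 = 12 (r>0 drops 1)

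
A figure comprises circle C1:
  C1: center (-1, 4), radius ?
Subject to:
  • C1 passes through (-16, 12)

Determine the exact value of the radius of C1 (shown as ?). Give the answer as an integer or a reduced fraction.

17

1. [C1∋P]  r_C1² − 289 = 0  ⇒  r_C1 = 17 (r>0 drops 1)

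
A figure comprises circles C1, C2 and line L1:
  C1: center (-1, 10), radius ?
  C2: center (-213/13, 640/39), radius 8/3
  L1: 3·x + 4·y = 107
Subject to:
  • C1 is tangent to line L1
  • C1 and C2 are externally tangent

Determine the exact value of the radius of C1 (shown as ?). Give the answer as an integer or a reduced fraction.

14

1. [C1‖L1]  r_C1² − 196 = 0  ⇒  r_C1 = 14 (r>0 drops 1)
2. [ext C1·C2]  r_C1² + (16/3)r_C1 − 812/3 = 0  ⇒  r_C1 = 14 (r>0 drops 1)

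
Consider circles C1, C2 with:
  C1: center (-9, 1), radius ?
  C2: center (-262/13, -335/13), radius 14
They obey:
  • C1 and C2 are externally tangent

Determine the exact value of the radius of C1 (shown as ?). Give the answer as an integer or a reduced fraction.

1. [ext C1·C2]  r_C1² + 28r_C1 − 645 = 0  ⇒  r_C1 = 15 (r>0 drops 1)

15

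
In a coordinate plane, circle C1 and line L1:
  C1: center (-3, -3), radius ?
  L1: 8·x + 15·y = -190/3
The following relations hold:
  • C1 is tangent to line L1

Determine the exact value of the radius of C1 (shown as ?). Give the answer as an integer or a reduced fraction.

1/3

1. [C1‖L1]  r_C1² − 1/9 = 0  ⇒  r_C1 = 1/3 (r>0 drops 1)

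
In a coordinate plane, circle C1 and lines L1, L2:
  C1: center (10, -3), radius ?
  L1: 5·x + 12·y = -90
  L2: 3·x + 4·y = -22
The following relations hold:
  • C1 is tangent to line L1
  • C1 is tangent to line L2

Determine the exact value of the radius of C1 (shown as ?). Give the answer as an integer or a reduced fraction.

8

1. [C1‖L1]  r_C1² − 64 = 0  ⇒  r_C1 = 8 (r>0 drops 1)
2. [C1‖L2]  r_C1² − 64 = 0  ⇒  r_C1 = 8 (r>0 drops 1)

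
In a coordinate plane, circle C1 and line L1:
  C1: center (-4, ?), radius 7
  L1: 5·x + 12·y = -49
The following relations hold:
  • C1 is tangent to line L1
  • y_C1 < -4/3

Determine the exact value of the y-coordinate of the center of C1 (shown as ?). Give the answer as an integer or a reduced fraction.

-10

1. [C1‖L1]  y_C1² + (29/6)y_C1 − 155/3 = 0  ⇒  y_C1 = -10 or 31/6
2. given y_C1 < -4/3: keep -10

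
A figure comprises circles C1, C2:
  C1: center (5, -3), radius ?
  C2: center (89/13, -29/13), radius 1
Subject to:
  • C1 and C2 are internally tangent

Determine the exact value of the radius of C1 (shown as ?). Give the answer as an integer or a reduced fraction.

1. [int C1,C2]  r_C1² − 2r_C1 − 3 = 0  ⇒  r_C1 = 3 (r>0 drops 1)

3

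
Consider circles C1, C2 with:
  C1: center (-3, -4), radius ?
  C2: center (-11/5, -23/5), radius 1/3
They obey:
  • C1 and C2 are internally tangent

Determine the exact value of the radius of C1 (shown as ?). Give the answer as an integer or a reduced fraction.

4/3

1. [int C1,C2]  r_C1² − (2/3)r_C1 − 8/9 = 0  ⇒  r_C1 = 4/3 (r>0 drops 1)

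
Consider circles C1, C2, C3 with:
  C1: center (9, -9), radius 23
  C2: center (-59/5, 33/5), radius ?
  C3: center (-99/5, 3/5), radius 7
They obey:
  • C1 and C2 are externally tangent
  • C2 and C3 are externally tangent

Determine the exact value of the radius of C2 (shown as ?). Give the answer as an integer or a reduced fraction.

3

1. [ext C1·C2]  r_C2² + 46r_C2 − 147 = 0  ⇒  r_C2 = 3 (r>0 drops 1)
2. [ext C2·C3]  r_C2² + 14r_C2 − 51 = 0  ⇒  r_C2 = 3 (r>0 drops 1)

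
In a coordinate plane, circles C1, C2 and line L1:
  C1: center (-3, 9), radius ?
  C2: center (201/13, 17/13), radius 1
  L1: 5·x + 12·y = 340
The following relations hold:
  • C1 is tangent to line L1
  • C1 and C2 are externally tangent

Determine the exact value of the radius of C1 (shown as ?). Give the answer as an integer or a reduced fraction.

1. [C1‖L1]  r_C1² − 361 = 0  ⇒  r_C1 = 19 (r>0 drops 1)
2. [ext C1·C2]  r_C1² + 2r_C1 − 399 = 0  ⇒  r_C1 = 19 (r>0 drops 1)

19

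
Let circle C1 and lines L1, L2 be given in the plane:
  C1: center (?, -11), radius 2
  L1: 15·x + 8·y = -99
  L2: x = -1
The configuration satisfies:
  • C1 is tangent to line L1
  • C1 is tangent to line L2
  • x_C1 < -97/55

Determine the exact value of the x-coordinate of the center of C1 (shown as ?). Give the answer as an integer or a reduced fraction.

1. [C1‖L1]  x_C1² + (22/15)x_C1 − 23/5 = 0  ⇒  x_C1 = -3 or 23/15
2. [C1‖L2]  x_C1² + 2x_C1 − 3 = 0  ⇒  x_C1 = -3 or 1

-3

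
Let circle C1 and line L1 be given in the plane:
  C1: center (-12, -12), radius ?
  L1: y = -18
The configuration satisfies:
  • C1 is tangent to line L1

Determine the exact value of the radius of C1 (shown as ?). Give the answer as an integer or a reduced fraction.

6

1. [C1‖L1]  r_C1² − 36 = 0  ⇒  r_C1 = 6 (r>0 drops 1)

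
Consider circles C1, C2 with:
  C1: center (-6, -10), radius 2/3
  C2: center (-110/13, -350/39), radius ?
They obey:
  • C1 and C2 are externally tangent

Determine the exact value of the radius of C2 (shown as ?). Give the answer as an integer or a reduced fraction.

1. [ext C1·C2]  r_C2² + (4/3)r_C2 − 20/3 = 0  ⇒  r_C2 = 2 (r>0 drops 1)

2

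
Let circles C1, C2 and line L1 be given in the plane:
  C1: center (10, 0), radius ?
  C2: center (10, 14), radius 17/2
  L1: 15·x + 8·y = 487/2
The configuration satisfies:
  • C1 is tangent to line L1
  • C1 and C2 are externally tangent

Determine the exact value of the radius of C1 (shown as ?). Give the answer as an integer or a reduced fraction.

11/2

1. [C1‖L1]  r_C1² − 121/4 = 0  ⇒  r_C1 = 11/2 (r>0 drops 1)
2. [ext C1·C2]  r_C1² + 17r_C1 − 495/4 = 0  ⇒  r_C1 = 11/2 (r>0 drops 1)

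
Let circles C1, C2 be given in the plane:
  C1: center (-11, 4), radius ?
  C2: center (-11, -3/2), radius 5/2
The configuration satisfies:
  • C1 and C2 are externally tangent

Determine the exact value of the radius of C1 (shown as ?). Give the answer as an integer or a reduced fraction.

3

1. [ext C1·C2]  r_C1² + 5r_C1 − 24 = 0  ⇒  r_C1 = 3 (r>0 drops 1)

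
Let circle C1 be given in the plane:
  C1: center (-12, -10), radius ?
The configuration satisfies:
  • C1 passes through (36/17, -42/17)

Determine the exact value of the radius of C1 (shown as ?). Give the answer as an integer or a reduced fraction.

16

1. [C1∋P]  r_C1² − 256 = 0  ⇒  r_C1 = 16 (r>0 drops 1)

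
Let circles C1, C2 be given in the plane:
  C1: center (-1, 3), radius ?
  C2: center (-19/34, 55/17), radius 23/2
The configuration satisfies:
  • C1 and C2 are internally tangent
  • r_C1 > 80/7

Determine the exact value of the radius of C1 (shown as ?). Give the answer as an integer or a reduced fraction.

1. [int C1,C2]  r_C1² − 23r_C1 + 132 = 0  ⇒  r_C1 = 11 or 12
2. given r_C1 > 80/7: keep 12

12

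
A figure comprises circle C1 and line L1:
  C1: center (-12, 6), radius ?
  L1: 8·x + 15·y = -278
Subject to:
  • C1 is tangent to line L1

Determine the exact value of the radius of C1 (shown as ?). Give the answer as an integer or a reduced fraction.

16

1. [C1‖L1]  r_C1² − 256 = 0  ⇒  r_C1 = 16 (r>0 drops 1)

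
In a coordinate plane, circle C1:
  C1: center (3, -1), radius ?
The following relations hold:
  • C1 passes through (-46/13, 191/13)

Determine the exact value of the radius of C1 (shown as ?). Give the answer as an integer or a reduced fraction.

17

1. [C1∋P]  r_C1² − 289 = 0  ⇒  r_C1 = 17 (r>0 drops 1)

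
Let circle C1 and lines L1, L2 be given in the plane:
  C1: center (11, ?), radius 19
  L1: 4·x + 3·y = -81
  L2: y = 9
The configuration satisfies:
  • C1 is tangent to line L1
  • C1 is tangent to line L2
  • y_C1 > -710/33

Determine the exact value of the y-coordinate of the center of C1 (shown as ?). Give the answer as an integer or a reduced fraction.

1. [C1‖L1]  y_C1² + (250/3)y_C1 + 2200/3 = 0  ⇒  y_C1 = -220/3 or -10
2. [C1‖L2]  y_C1² − 18y_C1 − 280 = 0  ⇒  y_C1 = -10 or 28

-10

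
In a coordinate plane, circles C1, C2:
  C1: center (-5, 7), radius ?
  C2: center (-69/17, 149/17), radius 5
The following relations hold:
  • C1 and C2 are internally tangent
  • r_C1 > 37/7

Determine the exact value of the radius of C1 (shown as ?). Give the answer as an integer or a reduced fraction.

7

1. [int C1,C2]  r_C1² − 10r_C1 + 21 = 0  ⇒  r_C1 = 3 or 7
2. given r_C1 > 37/7: keep 7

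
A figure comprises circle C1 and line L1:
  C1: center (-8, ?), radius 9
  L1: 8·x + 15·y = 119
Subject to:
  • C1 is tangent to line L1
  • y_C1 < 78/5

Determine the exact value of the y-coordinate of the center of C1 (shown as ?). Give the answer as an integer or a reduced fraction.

2

1. [C1‖L1]  y_C1² − (122/5)y_C1 + 224/5 = 0  ⇒  y_C1 = 2 or 112/5
2. given y_C1 < 78/5: keep 2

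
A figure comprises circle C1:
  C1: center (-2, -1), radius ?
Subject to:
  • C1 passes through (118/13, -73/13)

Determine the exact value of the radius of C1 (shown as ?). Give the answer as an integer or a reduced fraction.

1. [C1∋P]  r_C1² − 144 = 0  ⇒  r_C1 = 12 (r>0 drops 1)

12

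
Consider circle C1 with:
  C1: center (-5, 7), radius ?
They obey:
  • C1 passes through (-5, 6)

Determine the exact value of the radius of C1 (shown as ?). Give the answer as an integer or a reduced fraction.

1

1. [C1∋P]  r_C1² − 1 = 0  ⇒  r_C1 = 1 (r>0 drops 1)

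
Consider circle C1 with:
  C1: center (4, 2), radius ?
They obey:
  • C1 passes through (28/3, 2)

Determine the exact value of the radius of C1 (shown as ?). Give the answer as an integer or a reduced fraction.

16/3

1. [C1∋P]  r_C1² − 256/9 = 0  ⇒  r_C1 = 16/3 (r>0 drops 1)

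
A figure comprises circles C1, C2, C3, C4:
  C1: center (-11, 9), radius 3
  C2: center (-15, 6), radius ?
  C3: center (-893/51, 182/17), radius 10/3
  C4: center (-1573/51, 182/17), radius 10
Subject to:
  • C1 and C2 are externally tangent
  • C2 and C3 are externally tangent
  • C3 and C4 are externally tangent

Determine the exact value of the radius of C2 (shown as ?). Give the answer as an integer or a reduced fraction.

1. [ext C1·C2]  r_C2² + 6r_C2 − 16 = 0  ⇒  r_C2 = 2 (r>0 drops 1)
2. [ext C2·C3]  r_C2² + (20/3)r_C2 − 52/3 = 0  ⇒  r_C2 = 2 (r>0 drops 1)

2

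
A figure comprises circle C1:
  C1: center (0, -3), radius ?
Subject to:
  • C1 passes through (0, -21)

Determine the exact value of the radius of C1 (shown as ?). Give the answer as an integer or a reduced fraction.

1. [C1∋P]  r_C1² − 324 = 0  ⇒  r_C1 = 18 (r>0 drops 1)

18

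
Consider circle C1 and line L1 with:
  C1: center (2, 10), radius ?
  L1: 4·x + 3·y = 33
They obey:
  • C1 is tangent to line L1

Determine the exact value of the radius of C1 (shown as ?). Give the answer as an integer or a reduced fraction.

1. [C1‖L1]  r_C1² − 1 = 0  ⇒  r_C1 = 1 (r>0 drops 1)

1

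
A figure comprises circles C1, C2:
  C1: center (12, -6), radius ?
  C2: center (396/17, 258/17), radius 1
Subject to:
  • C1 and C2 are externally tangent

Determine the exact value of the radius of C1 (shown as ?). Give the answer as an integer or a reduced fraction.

23

1. [ext C1·C2]  r_C1² + 2r_C1 − 575 = 0  ⇒  r_C1 = 23 (r>0 drops 1)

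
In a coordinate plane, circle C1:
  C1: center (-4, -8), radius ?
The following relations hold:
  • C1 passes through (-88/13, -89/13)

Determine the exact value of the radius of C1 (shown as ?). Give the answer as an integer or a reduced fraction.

3

1. [C1∋P]  r_C1² − 9 = 0  ⇒  r_C1 = 3 (r>0 drops 1)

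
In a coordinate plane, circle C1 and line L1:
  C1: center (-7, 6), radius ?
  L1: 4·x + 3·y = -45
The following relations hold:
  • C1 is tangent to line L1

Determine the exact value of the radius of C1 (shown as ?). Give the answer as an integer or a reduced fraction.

1. [C1‖L1]  r_C1² − 49 = 0  ⇒  r_C1 = 7 (r>0 drops 1)

7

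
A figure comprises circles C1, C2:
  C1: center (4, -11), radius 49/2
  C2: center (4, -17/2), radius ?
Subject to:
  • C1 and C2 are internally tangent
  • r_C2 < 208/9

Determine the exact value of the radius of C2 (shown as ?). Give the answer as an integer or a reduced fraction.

22

1. [int C1,C2]  r_C2² − 49r_C2 + 594 = 0  ⇒  r_C2 = 22 or 27
2. given r_C2 < 208/9: keep 22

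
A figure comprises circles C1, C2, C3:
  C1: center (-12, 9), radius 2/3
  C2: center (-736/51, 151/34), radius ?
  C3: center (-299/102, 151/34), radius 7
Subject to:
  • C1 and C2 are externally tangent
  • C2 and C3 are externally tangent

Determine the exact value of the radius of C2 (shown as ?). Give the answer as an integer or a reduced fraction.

9/2

1. [ext C1·C2]  r_C2² + (4/3)r_C2 − 105/4 = 0  ⇒  r_C2 = 9/2 (r>0 drops 1)
2. [ext C2·C3]  r_C2² + 14r_C2 − 333/4 = 0  ⇒  r_C2 = 9/2 (r>0 drops 1)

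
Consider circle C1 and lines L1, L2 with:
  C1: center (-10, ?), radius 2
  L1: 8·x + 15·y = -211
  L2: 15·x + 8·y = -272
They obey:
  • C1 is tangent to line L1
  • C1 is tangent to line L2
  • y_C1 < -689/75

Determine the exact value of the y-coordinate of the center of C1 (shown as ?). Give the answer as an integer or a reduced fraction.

1. [C1‖L1]  y_C1² + (262/15)y_C1 + 1067/15 = 0  ⇒  y_C1 = -11 or -97/15
2. [C1‖L2]  y_C1² + (61/2)y_C1 + 429/2 = 0  ⇒  y_C1 = -39/2 or -11

-11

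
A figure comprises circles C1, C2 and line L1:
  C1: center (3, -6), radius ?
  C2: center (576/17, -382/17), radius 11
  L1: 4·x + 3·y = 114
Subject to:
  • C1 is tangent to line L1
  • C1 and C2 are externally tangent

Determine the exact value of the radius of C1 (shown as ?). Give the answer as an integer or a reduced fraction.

24

1. [C1‖L1]  r_C1² − 576 = 0  ⇒  r_C1 = 24 (r>0 drops 1)
2. [ext C1·C2]  r_C1² + 22r_C1 − 1104 = 0  ⇒  r_C1 = 24 (r>0 drops 1)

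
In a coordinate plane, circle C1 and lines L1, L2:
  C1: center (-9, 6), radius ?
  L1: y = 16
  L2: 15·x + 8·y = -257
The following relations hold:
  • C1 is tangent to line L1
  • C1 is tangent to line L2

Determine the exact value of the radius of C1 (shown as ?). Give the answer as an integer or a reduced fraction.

10

1. [C1‖L1]  r_C1² − 100 = 0  ⇒  r_C1 = 10 (r>0 drops 1)
2. [C1‖L2]  r_C1² − 100 = 0  ⇒  r_C1 = 10 (r>0 drops 1)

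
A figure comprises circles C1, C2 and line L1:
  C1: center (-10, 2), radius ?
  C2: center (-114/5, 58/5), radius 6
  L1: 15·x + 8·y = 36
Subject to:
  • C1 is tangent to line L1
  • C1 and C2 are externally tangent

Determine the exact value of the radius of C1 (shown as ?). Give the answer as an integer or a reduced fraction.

1. [C1‖L1]  r_C1² − 100 = 0  ⇒  r_C1 = 10 (r>0 drops 1)
2. [ext C1·C2]  r_C1² + 12r_C1 − 220 = 0  ⇒  r_C1 = 10 (r>0 drops 1)

10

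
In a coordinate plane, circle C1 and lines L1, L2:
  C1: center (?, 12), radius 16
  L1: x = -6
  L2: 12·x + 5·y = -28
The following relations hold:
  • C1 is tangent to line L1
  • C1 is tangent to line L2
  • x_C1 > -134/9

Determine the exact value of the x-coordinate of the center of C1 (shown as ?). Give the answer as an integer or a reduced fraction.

10

1. [C1‖L1]  x_C1² + 12x_C1 − 220 = 0  ⇒  x_C1 = -22 or 10
2. [C1‖L2]  x_C1² + (44/3)x_C1 − 740/3 = 0  ⇒  x_C1 = -74/3 or 10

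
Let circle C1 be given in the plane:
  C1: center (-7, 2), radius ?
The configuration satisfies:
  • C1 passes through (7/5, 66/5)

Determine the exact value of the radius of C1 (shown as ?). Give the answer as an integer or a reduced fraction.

1. [C1∋P]  r_C1² − 196 = 0  ⇒  r_C1 = 14 (r>0 drops 1)

14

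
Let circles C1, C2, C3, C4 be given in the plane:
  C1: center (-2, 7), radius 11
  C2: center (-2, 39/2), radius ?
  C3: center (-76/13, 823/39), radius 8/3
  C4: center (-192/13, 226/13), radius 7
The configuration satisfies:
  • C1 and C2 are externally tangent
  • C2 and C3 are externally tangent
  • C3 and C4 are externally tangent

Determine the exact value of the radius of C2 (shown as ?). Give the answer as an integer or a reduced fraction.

1. [ext C1·C2]  r_C2² + 22r_C2 − 141/4 = 0  ⇒  r_C2 = 3/2 (r>0 drops 1)
2. [ext C2·C3]  r_C2² + (16/3)r_C2 − 41/4 = 0  ⇒  r_C2 = 3/2 (r>0 drops 1)

3/2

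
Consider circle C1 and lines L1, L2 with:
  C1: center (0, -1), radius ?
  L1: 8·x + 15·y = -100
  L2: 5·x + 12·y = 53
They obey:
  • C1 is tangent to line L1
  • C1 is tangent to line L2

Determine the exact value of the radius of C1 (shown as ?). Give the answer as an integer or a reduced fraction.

5

1. [C1‖L1]  r_C1² − 25 = 0  ⇒  r_C1 = 5 (r>0 drops 1)
2. [C1‖L2]  r_C1² − 25 = 0  ⇒  r_C1 = 5 (r>0 drops 1)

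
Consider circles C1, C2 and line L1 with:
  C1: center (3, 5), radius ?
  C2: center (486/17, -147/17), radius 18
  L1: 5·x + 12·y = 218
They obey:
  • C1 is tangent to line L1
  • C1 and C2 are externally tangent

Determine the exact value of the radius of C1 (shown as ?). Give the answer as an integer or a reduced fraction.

1. [C1‖L1]  r_C1² − 121 = 0  ⇒  r_C1 = 11 (r>0 drops 1)
2. [ext C1·C2]  r_C1² + 36r_C1 − 517 = 0  ⇒  r_C1 = 11 (r>0 drops 1)

11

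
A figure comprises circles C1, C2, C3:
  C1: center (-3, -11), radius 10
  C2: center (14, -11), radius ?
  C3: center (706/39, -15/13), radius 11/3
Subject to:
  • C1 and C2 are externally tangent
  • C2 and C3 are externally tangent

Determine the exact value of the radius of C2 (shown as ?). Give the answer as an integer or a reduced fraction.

1. [ext C1·C2]  r_C2² + 20r_C2 − 189 = 0  ⇒  r_C2 = 7 (r>0 drops 1)
2. [ext C2·C3]  r_C2² + (22/3)r_C2 − 301/3 = 0  ⇒  r_C2 = 7 (r>0 drops 1)

7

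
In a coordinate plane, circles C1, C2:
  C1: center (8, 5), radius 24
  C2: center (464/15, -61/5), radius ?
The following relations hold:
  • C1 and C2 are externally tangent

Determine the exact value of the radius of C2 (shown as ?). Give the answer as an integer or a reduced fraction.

14/3

1. [ext C1·C2]  r_C2² + 48r_C2 − 2212/9 = 0  ⇒  r_C2 = 14/3 (r>0 drops 1)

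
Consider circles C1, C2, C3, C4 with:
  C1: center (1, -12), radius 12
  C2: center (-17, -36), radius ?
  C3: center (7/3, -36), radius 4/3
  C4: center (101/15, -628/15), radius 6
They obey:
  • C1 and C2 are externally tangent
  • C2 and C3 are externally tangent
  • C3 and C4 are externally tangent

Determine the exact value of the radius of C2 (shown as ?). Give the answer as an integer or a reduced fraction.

1. [ext C1·C2]  r_C2² + 24r_C2 − 756 = 0  ⇒  r_C2 = 18 (r>0 drops 1)
2. [ext C2·C3]  r_C2² + (8/3)r_C2 − 372 = 0  ⇒  r_C2 = 18 (r>0 drops 1)

18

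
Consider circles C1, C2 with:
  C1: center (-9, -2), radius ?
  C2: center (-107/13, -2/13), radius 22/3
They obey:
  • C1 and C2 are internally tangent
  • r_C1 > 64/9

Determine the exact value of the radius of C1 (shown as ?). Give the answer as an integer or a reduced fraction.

28/3

1. [int C1,C2]  r_C1² − (44/3)r_C1 + 448/9 = 0  ⇒  r_C1 = 16/3 or 28/3
2. given r_C1 > 64/9: keep 28/3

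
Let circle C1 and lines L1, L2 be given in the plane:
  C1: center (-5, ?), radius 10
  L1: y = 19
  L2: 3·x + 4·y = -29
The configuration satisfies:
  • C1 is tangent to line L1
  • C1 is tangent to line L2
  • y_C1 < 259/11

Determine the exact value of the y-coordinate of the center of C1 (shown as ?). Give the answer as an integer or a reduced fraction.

9

1. [C1‖L1]  y_C1² − 38y_C1 + 261 = 0  ⇒  y_C1 = 9 or 29
2. [C1‖L2]  y_C1² + 7y_C1 − 144 = 0  ⇒  y_C1 = -16 or 9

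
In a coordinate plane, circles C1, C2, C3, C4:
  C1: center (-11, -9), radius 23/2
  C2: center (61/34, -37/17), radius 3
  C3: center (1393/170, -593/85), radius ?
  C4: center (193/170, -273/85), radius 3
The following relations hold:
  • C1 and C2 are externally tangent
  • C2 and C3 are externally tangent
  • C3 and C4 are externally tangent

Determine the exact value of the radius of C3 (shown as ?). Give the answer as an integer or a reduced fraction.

1. [ext C2·C3]  r_C3² + 6r_C3 − 55 = 0  ⇒  r_C3 = 5 (r>0 drops 1)
2. [ext C3·C4]  r_C3² + 6r_C3 − 55 = 0  ⇒  r_C3 = 5 (r>0 drops 1)

5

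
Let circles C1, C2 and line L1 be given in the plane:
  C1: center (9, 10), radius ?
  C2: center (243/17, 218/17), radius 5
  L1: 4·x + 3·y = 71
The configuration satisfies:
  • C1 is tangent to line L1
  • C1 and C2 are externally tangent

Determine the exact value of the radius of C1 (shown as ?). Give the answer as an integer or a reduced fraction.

1

1. [C1‖L1]  r_C1² − 1 = 0  ⇒  r_C1 = 1 (r>0 drops 1)
2. [ext C1·C2]  r_C1² + 10r_C1 − 11 = 0  ⇒  r_C1 = 1 (r>0 drops 1)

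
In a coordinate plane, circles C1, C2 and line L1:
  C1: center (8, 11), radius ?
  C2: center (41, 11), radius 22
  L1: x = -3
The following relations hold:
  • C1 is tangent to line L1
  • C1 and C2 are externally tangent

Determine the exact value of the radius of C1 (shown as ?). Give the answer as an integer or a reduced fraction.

1. [C1‖L1]  r_C1² − 121 = 0  ⇒  r_C1 = 11 (r>0 drops 1)
2. [ext C1·C2]  r_C1² + 44r_C1 − 605 = 0  ⇒  r_C1 = 11 (r>0 drops 1)

11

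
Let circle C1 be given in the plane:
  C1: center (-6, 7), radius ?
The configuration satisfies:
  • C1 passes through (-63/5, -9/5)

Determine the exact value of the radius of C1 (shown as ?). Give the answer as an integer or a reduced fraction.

1. [C1∋P]  r_C1² − 121 = 0  ⇒  r_C1 = 11 (r>0 drops 1)

11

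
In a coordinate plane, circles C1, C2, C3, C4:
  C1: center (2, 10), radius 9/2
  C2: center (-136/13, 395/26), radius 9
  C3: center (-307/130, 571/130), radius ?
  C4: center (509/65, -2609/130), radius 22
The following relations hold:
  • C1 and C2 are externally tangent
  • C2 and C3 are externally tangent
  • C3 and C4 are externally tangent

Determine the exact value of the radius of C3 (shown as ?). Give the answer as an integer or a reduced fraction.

1. [ext C2·C3]  r_C3² + 18r_C3 − 405/4 = 0  ⇒  r_C3 = 9/2 (r>0 drops 1)
2. [ext C3·C4]  r_C3² + 44r_C3 − 873/4 = 0  ⇒  r_C3 = 9/2 (r>0 drops 1)

9/2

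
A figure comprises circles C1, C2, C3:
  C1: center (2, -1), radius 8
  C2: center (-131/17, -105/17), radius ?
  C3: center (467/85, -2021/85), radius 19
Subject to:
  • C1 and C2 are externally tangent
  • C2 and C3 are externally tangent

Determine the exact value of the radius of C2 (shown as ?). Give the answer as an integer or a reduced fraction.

3

1. [ext C1·C2]  r_C2² + 16r_C2 − 57 = 0  ⇒  r_C2 = 3 (r>0 drops 1)
2. [ext C2·C3]  r_C2² + 38r_C2 − 123 = 0  ⇒  r_C2 = 3 (r>0 drops 1)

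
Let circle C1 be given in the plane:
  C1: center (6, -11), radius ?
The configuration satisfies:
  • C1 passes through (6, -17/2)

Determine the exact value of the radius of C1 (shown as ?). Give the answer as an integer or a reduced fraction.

5/2

1. [C1∋P]  r_C1² − 25/4 = 0  ⇒  r_C1 = 5/2 (r>0 drops 1)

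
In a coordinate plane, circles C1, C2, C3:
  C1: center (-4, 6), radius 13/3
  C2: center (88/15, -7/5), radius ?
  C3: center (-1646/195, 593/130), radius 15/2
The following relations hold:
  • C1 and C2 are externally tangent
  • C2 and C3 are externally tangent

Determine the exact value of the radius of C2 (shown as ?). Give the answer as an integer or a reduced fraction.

1. [ext C1·C2]  r_C2² + (26/3)r_C2 − 400/3 = 0  ⇒  r_C2 = 8 (r>0 drops 1)
2. [ext C2·C3]  r_C2² + 15r_C2 − 184 = 0  ⇒  r_C2 = 8 (r>0 drops 1)

8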